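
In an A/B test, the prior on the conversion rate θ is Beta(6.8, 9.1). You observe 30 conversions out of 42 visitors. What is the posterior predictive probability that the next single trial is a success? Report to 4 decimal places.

0.6356

The Beta prior is conjugate to a Binomial/Bernoulli likelihood; the update adds successes to α and failures to β.
Posterior: Beta(α+k, β+n−k) = Beta(6.8+30, 9.1+12) = Beta(36.8, 21.1).
For a single future Bernoulli trial, P(success | data) = α/(α+β) = 0.6356.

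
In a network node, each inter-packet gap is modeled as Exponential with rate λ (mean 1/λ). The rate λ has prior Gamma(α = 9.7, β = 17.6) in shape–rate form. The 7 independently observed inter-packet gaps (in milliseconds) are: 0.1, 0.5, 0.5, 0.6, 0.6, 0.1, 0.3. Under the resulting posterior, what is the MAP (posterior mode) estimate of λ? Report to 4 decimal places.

With a Gamma(shape α, rate β) prior on the exponential rate λ, the posterior after n observations with total T = Σxᵢ is Gamma(α+n, β+T).
Sum of observations T = 2.7 milliseconds; n = 7.
Posterior: Gamma(9.7+7, 17.6+2.7) = Gamma(16.7, 20.3).
Mode = (α−1)/β = 0.7734.

0.7734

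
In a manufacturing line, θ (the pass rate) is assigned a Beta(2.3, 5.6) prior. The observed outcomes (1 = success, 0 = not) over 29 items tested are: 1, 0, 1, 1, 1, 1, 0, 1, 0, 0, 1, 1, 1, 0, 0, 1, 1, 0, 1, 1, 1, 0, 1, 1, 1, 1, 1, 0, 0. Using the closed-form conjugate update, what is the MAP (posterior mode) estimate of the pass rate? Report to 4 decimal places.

0.5817

The Beta prior is conjugate to a Binomial/Bernoulli likelihood; the update adds successes to α and failures to β.
Posterior: Beta(α+k, β+n−k) = Beta(2.3+19, 5.6+10) = Beta(21.3, 15.6).
Mode of Beta(a,b) for a,b>1 is (a−1)/(a+b−2) = 20.3/34.9 = 0.5817.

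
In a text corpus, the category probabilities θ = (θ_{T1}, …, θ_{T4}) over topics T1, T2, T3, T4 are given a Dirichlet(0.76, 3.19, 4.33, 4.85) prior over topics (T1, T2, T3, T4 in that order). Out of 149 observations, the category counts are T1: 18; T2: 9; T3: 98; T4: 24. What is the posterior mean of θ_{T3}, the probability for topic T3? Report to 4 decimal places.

The Dirichlet prior is conjugate to the Multinomial likelihood: each posterior αⱼ = prior αⱼ + observed count nⱼ.
Posterior concentration: (18.76, 12.19, 102.33, 28.85), total = 162.13.
E[θ_{T3}|data] = α_{T3}/Σα = 102.33/162.13 = 0.6312.

0.6312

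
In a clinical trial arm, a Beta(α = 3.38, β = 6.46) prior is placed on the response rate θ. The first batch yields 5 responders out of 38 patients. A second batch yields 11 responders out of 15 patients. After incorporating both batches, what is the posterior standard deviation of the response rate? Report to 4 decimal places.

The Beta prior is conjugate to a Binomial/Bernoulli likelihood; the update adds successes to α and failures to β.
After batch 1: Beta(3.38+5, 6.46+33) = Beta(8.38, 39.46).
After batch 2: Beta(8.38+11, 39.46+4) = Beta(19.38, 43.46).
Var = αβ/((α+β)²(α+β+1)) = 19.38·43.46/(62.84²·63.84) = 0.00334101; SD = √0.00334101 = 0.0578.

0.0578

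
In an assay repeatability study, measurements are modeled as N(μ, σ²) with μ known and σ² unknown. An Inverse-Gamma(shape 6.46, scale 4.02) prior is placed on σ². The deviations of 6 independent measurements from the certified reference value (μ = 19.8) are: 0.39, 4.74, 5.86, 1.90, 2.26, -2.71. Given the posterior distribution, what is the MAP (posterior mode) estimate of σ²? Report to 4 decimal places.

With known mean μ and an Inverse-Gamma(α, β) prior on σ², the Normal likelihood is conjugate: posterior is Inv-Gamma(α + n/2, β + Σ(xᵢ−μ)²/2).
Σ(xᵢ−μ)² = (0.39)² + (4.74)² + (5.86)² + (1.90)² + (2.26)² + (-2.71)² = 73.0210.
Posterior: Inv-Gamma(6.46 + 6/2, 4.02 + 73.0210/2) = Inv-Gamma(9.46, 40.53050).
Mode = β/(α+1) = 40.53050/10.46 = 3.8748.

3.8748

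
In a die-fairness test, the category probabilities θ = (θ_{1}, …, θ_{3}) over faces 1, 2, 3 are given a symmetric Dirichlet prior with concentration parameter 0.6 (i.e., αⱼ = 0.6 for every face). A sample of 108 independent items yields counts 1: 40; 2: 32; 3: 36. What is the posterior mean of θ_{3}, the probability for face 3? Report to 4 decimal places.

The Dirichlet prior is conjugate to the Multinomial likelihood: each posterior αⱼ = prior αⱼ + observed count nⱼ.
Posterior concentration: (40.6, 32.6, 36.6), total = 109.8.
E[θ_{3}|data] = α_{3}/Σα = 36.6/109.8 = 0.3333.

0.3333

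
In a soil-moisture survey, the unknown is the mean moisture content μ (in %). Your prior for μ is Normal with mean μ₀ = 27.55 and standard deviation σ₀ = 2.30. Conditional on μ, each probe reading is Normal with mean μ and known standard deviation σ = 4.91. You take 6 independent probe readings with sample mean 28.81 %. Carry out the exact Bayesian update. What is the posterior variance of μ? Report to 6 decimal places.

2.283549

For Normal data with known variance σ², a Normal(μ₀, σ₀²) prior on μ is conjugate. Posterior precision = 1/σ₀² + n/σ²; posterior mean is the precision-weighted average of μ₀ and x̄.
σ₀² = 2.30² = 5.29, σ² = 4.91² = 24.1081; σ² + n·σ₀² = 24.1081 + 6·5.29 = 55.8481.
Posterior precision = 1/σ₀² + n/σ² = 1/5.29 + 6/24.1081 = (σ² + n·σ₀²)/(σ₀²σ²) = 55.8481/(5.29·24.1081); posterior variance σₙ² = σ₀²σ²/(σ² + n·σ₀²) = 5.29·24.1081/55.8481 = 2.283549.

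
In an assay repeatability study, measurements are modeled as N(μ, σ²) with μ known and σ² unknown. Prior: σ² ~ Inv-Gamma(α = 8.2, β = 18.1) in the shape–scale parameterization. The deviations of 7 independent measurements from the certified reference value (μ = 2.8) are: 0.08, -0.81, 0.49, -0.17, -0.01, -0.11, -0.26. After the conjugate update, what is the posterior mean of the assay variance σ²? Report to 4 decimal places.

1.7388

With known mean μ and an Inverse-Gamma(α, β) prior on σ², the Normal likelihood is conjugate: posterior is Inv-Gamma(α + n/2, β + Σ(xᵢ−μ)²/2).
Σ(xᵢ−μ)² = (0.08)² + (-0.81)² + (0.49)² + (-0.17)² + (-0.01)² + (-0.11)² + (-0.26)² = 1.0113.
Posterior: Inv-Gamma(8.2 + 7/2, 18.1 + 1.0113/2) = Inv-Gamma(11.70, 18.60565).
E[σ²|data] = β/(α−1) = 18.60565/10.70 = 1.7388.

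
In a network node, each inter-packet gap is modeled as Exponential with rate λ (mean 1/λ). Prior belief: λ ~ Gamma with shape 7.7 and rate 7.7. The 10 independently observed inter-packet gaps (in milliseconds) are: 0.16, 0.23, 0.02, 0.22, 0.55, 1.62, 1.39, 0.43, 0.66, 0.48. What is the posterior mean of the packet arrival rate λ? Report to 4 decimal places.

With a Gamma(shape α, rate β) prior on the exponential rate λ, the posterior after n observations with total T = Σxᵢ is Gamma(α+n, β+T).
Sum of observations T = 5.76 milliseconds; n = 10.
Posterior: Gamma(7.7+10, 7.7+5.76) = Gamma(17.7, 13.46).
Posterior mean of λ = α/β = 17.7/13.46 = 1.3150.

1.3150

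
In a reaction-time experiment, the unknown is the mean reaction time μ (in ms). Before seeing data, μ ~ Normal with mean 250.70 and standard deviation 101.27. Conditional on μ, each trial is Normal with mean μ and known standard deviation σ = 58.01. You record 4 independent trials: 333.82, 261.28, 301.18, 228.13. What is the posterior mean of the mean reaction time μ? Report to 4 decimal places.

278.7976

For Normal data with known variance σ², a Normal(μ₀, σ₀²) prior on μ is conjugate. Posterior precision = 1/σ₀² + n/σ²; posterior mean is the precision-weighted average of μ₀ and x̄.
Σxᵢ = 333.82 + 261.28 + 301.18 + 228.13 = 1124.41, so n·x̄ = 1124.41.
σ₀² = 101.27² = 10255.6129, σ² = 58.01² = 3365.1601; σ² + n·σ₀² = 3365.1601 + 4·10255.6129 = 44387.6117.
Posterior mean = (μ₀/σ₀² + n·x̄/σ²)/(1/σ₀² + n/σ²) = (σ²·μ₀ + σ₀²·n·x̄)/(σ² + n·σ₀²) = (3365.1601·250.70 + 10255.6129·1124.41)/44387.6117 = 12375159.337959/44387.6117 = 278.7976.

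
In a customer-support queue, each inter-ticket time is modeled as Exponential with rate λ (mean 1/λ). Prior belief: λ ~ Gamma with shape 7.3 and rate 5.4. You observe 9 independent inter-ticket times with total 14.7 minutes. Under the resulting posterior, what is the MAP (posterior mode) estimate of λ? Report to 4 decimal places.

With a Gamma(shape α, rate β) prior on the exponential rate λ, the posterior after n observations with total T = Σxᵢ is Gamma(α+n, β+T).
Posterior: Gamma(7.3+9, 5.4+14.7) = Gamma(16.3, 20.1).
Mode = (α−1)/β = 0.7612.

0.7612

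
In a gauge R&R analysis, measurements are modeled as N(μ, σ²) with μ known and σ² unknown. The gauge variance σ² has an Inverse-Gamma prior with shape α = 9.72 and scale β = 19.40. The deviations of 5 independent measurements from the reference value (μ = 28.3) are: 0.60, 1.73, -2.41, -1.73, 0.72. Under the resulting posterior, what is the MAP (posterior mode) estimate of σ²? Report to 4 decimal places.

1.9468

With known mean μ and an Inverse-Gamma(α, β) prior on σ², the Normal likelihood is conjugate: posterior is Inv-Gamma(α + n/2, β + Σ(xᵢ−μ)²/2).
Σ(xᵢ−μ)² = (0.60)² + (1.73)² + (-2.41)² + (-1.73)² + (0.72)² = 12.6723.
Posterior: Inv-Gamma(9.72 + 5/2, 19.40 + 12.6723/2) = Inv-Gamma(12.22, 25.73615).
Mode = β/(α+1) = 25.73615/13.22 = 1.9468.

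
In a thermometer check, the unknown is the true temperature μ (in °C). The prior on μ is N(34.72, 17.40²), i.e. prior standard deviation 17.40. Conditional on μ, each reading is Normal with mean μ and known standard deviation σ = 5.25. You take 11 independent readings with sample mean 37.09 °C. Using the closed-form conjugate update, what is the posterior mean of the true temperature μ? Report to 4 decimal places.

For Normal data with known variance σ², a Normal(μ₀, σ₀²) prior on μ is conjugate. Posterior precision = 1/σ₀² + n/σ²; posterior mean is the precision-weighted average of μ₀ and x̄.
n·x̄ = 11·37.09 = 407.99.
σ₀² = 17.40² = 302.76, σ² = 5.25² = 27.5625; σ² + n·σ₀² = 27.5625 + 11·302.76 = 3357.9225.
Posterior mean = (μ₀/σ₀² + n·x̄/σ²)/(1/σ₀² + n/σ²) = (σ²·μ₀ + σ₀²·n·x̄)/(σ² + n·σ₀²) = (27.5625·34.72 + 302.76·407.99)/3357.9225 = 124480.0224/3357.9225 = 37.0705.

37.0705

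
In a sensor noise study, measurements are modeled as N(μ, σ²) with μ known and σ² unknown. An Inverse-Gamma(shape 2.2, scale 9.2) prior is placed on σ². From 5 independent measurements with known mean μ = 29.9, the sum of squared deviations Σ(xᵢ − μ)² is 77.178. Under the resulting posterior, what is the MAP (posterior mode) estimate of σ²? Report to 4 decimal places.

8.3840

With known mean μ and an Inverse-Gamma(α, β) prior on σ², the Normal likelihood is conjugate: posterior is Inv-Gamma(α + n/2, β + Σ(xᵢ−μ)²/2).
Posterior: Inv-Gamma(2.2 + 5/2, 9.2 + 77.178/2) = Inv-Gamma(4.70, 47.7890).
Mode = β/(α+1) = 47.7890/5.70 = 8.3840.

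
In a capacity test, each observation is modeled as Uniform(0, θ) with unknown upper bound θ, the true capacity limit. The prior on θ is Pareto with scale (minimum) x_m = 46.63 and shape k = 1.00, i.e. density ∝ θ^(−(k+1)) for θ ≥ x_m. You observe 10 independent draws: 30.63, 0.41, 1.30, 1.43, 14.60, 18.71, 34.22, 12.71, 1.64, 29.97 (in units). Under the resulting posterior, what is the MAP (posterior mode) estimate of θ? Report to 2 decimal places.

46.63

A Pareto(scale x_m, shape k) prior on the upper bound θ of Uniform(0, θ) is conjugate: posterior is Pareto(max(x_m, max xᵢ), k + n).
Sample maximum = 34.22; prior scale x_m = 46.63 → posterior scale = max = 46.63.
Posterior shape = 1.00 + 10 = 11.00.
The Pareto density is decreasing on [x_m, ∞), so the mode is x_m = 46.63.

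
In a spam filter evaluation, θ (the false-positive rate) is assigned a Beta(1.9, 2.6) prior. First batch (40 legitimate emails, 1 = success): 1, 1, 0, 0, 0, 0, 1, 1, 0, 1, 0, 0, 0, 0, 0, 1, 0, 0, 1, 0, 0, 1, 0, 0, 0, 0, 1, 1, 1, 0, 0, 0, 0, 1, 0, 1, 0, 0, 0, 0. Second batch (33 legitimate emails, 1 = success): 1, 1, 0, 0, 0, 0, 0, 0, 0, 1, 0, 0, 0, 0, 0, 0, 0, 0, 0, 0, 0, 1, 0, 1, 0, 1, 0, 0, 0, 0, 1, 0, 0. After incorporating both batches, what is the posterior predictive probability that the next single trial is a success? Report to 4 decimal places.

0.2826

The Beta prior is conjugate to a Binomial/Bernoulli likelihood; the update adds successes to α and failures to β.
After batch 1: Beta(1.9+13, 2.6+27) = Beta(14.9, 29.6).
After batch 2: Beta(14.9+7, 29.6+26) = Beta(21.9, 55.6).
For a single future Bernoulli trial, P(success | data) = α/(α+β) = 0.2826.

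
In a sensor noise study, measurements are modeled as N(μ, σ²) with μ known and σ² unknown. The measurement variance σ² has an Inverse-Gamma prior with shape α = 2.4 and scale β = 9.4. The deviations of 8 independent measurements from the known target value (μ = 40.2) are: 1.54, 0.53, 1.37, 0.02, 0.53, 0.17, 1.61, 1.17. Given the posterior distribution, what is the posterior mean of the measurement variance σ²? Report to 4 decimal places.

2.5556

With known mean μ and an Inverse-Gamma(α, β) prior on σ², the Normal likelihood is conjugate: posterior is Inv-Gamma(α + n/2, β + Σ(xᵢ−μ)²/2).
Σ(xᵢ−μ)² = (1.54)² + (0.53)² + (1.37)² + (0.02)² + (0.53)² + (0.17)² + (1.61)² + (1.17)² = 8.8006.
Posterior: Inv-Gamma(2.4 + 8/2, 9.4 + 8.8006/2) = Inv-Gamma(6.40, 13.80030).
E[σ²|data] = β/(α−1) = 13.80030/5.40 = 2.5556.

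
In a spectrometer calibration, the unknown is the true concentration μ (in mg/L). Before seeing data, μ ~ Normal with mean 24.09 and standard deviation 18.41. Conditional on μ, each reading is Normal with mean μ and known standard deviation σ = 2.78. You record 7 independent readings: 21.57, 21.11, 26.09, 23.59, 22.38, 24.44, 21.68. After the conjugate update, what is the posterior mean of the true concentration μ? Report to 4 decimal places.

22.9836

For Normal data with known variance σ², a Normal(μ₀, σ₀²) prior on μ is conjugate. Posterior precision = 1/σ₀² + n/σ²; posterior mean is the precision-weighted average of μ₀ and x̄.
Σxᵢ = 21.57 + 21.11 + 26.09 + 23.59 + 22.38 + 24.44 + 21.68 = 160.86, so n·x̄ = 160.86.
σ₀² = 18.41² = 338.9281, σ² = 2.78² = 7.7284; σ² + n·σ₀² = 7.7284 + 7·338.9281 = 2380.2251.
Posterior mean = (μ₀/σ₀² + n·x̄/σ²)/(1/σ₀² + n/σ²) = (σ²·μ₀ + σ₀²·n·x̄)/(σ² + n·σ₀²) = (7.7284·24.09 + 338.9281·160.86)/2380.2251 = 54706.151322/2380.2251 = 22.9836.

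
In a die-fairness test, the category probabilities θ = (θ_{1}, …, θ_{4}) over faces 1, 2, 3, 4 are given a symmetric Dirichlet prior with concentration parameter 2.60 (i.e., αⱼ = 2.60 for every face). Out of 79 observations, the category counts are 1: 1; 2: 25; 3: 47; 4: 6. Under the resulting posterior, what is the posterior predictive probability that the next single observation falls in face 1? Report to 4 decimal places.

0.0403

The Dirichlet prior is conjugate to the Multinomial likelihood: each posterior αⱼ = prior αⱼ + observed count nⱼ.
Posterior concentration: (3.60, 27.60, 49.60, 8.60), total = 89.40.
P(next = 1 | data) = α_{1}/Σα = 0.0403.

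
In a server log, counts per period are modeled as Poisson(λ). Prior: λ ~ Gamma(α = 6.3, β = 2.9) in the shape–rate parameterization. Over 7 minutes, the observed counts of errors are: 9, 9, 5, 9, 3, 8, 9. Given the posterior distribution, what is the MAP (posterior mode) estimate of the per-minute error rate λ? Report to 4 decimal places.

5.7879

With a Gamma(shape α, rate β) prior, the Poisson likelihood is conjugate: the posterior is Gamma(α + ΣXᵢ, β + n).
Sum of counts S = 52 over n = 7 minutes.
Posterior: Gamma(α+S, β+n) = Gamma(6.3+52, 2.9+7) = Gamma(58.3, 9.9).
Mode of Gamma(α,β) for α≥1 is (α−1)/β = 57.3/9.9 = 5.7879.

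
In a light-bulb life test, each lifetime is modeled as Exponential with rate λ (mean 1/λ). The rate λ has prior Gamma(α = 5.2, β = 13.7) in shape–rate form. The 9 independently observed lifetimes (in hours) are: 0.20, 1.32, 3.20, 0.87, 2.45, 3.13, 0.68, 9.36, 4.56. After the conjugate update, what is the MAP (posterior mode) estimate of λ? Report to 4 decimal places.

With a Gamma(shape α, rate β) prior on the exponential rate λ, the posterior after n observations with total T = Σxᵢ is Gamma(α+n, β+T).
Sum of observations T = 25.77 hours; n = 9.
Posterior: Gamma(5.2+9, 13.7+25.77) = Gamma(14.2, 39.47).
Mode = (α−1)/β = 0.3344.

0.3344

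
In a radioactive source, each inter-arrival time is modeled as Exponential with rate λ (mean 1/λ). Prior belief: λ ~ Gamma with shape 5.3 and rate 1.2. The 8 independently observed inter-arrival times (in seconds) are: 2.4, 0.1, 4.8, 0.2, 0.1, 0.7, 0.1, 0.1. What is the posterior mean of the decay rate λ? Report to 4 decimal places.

1.3711

With a Gamma(shape α, rate β) prior on the exponential rate λ, the posterior after n observations with total T = Σxᵢ is Gamma(α+n, β+T).
Sum of observations T = 8.5 seconds; n = 8.
Posterior: Gamma(5.3+8, 1.2+8.5) = Gamma(13.3, 9.7).
Posterior mean of λ = α/β = 13.3/9.7 = 1.3711.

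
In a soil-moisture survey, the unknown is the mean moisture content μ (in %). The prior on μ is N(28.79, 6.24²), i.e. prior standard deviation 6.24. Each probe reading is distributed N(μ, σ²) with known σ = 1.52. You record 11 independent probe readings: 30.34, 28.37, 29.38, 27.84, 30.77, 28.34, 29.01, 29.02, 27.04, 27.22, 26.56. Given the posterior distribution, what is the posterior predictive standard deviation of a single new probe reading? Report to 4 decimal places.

1.5872

For Normal data with known variance σ², a Normal(μ₀, σ₀²) prior on μ is conjugate. Posterior precision = 1/σ₀² + n/σ²; posterior mean is the precision-weighted average of μ₀ and x̄.
σ₀² = 6.24² = 38.9376, σ² = 1.52² = 2.3104; σ² + n·σ₀² = 2.3104 + 11·38.9376 = 430.624.
Posterior precision = 1/σ₀² + n/σ² = 1/38.9376 + 11/2.3104 = (σ² + n·σ₀²)/(σ₀²σ²) = 430.624/(38.9376·2.3104); posterior variance σₙ² = σ₀²σ²/(σ² + n·σ₀²) = 38.9376·2.3104/430.624 = 0.208909.
Predictive variance for one new observation = σₙ² + σ² = 38.9376·2.3104/430.624 + 2.3104 = σ²·(σ₀² + 430.624)/430.624 = 2.3104·469.5616/430.624 = 2.519309; SD = √(2.3104·469.5616/430.624) = 1.5872.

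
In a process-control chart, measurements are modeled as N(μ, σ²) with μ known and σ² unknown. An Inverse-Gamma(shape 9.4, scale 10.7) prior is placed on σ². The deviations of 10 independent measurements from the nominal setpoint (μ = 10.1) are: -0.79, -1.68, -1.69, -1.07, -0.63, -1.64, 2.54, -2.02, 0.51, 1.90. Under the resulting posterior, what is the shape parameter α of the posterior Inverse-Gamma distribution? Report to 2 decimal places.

With known mean μ and an Inverse-Gamma(α, β) prior on σ², the Normal likelihood is conjugate: posterior is Inv-Gamma(α + n/2, β + Σ(xᵢ−μ)²/2).
Σ(xᵢ−μ)² = (-0.79)² + (-1.68)² + (-1.69)² + (-1.07)² + (-0.63)² + (-1.64)² + (2.54)² + (-2.02)² + (0.51)² + (1.90)² = 24.9361.
Posterior: Inv-Gamma(9.4 + 10/2, 10.7 + 24.9361/2) = Inv-Gamma(14.40, 23.16805).
Posterior α = 14.40.

14.40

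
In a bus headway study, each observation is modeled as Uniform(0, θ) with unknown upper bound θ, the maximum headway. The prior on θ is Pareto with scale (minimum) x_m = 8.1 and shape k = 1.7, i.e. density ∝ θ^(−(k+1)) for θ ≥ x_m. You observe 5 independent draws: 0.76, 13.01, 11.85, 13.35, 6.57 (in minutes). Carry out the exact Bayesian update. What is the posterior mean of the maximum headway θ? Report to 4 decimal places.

15.6921

A Pareto(scale x_m, shape k) prior on the upper bound θ of Uniform(0, θ) is conjugate: posterior is Pareto(max(x_m, max xᵢ), k + n).
Sample maximum = 13.35; prior scale x_m = 8.1 → posterior scale = max = 13.35.
Posterior shape = 1.7 + 5 = 6.7.
E[θ|data] = k·x_m/(k−1) = 6.7·13.35/5.7 = 15.6921.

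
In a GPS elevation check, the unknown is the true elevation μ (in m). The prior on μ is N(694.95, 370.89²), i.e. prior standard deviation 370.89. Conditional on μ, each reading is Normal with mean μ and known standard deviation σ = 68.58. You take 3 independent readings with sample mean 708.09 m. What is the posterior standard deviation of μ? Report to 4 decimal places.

39.3710

For Normal data with known variance σ², a Normal(μ₀, σ₀²) prior on μ is conjugate. Posterior precision = 1/σ₀² + n/σ²; posterior mean is the precision-weighted average of μ₀ and x̄.
σ₀² = 370.89² = 137559.3921, σ² = 68.58² = 4703.2164; σ² + n·σ₀² = 4703.2164 + 3·137559.3921 = 417381.3927.
Posterior precision = 1/σ₀² + n/σ² = 1/137559.3921 + 3/4703.2164 = (σ² + n·σ₀²)/(σ₀²σ²) = 417381.3927/(137559.3921·4703.2164); posterior variance σₙ² = σ₀²σ²/(σ² + n·σ₀²) = 137559.3921·4703.2164/417381.3927 = 1550.072907.
Posterior SD = √σₙ² = √(137559.3921·4703.2164/417381.3927) = 39.3710.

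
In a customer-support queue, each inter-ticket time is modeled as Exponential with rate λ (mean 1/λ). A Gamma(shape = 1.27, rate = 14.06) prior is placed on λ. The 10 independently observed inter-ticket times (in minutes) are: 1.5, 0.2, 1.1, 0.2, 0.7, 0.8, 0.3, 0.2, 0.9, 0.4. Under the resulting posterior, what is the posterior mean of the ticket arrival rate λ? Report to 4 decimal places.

0.5535

With a Gamma(shape α, rate β) prior on the exponential rate λ, the posterior after n observations with total T = Σxᵢ is Gamma(α+n, β+T).
Sum of observations T = 6.3 minutes; n = 10.
Posterior: Gamma(1.27+10, 14.06+6.3) = Gamma(11.27, 20.36).
Posterior mean of λ = α/β = 11.27/20.36 = 0.5535.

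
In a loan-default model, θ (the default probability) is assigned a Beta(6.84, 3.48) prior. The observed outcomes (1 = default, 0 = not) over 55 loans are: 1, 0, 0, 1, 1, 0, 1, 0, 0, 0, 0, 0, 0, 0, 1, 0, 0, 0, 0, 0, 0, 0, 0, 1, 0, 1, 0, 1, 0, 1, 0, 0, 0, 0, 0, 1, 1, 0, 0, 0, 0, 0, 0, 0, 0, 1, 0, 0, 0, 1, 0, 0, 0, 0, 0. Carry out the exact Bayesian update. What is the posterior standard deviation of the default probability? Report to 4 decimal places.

0.0565

The Beta prior is conjugate to a Binomial/Bernoulli likelihood; the update adds successes to α and failures to β.
Posterior: Beta(α+k, β+n−k) = Beta(6.84+13, 3.48+42) = Beta(19.84, 45.48).
Var = αβ/((α+β)²(α+β+1)) = 19.84·45.48/(65.32²·66.32) = 0.00318879; SD = √0.00318879 = 0.0565.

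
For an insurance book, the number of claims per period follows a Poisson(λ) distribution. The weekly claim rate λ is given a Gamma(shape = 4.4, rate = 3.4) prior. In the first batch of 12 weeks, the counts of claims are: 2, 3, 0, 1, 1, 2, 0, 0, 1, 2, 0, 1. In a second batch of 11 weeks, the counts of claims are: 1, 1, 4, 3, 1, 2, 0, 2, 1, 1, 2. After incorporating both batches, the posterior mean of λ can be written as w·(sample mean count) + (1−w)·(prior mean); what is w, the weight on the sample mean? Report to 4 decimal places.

With a Gamma(shape α, rate β) prior, the Poisson likelihood is conjugate: the posterior is Gamma(α + ΣXᵢ, β + n).
Total number of weeks: n = 12 + 11 = 23.
Posterior mean = (α₀+S)/(β₀+n) = [n/(β₀+n)]·(S/n) + [β₀/(β₀+n)]·(α₀/β₀), so only n and β₀ enter the weight.
Weight on data w = n/(β₀+n) = 23/(3.4+23) = 23/26.4 = 0.8712.

0.8712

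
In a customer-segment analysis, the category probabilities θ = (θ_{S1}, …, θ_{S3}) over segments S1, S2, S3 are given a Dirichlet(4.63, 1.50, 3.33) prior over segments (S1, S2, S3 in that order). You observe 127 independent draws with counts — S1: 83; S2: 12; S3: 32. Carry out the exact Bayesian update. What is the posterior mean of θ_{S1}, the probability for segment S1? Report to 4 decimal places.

The Dirichlet prior is conjugate to the Multinomial likelihood: each posterior αⱼ = prior αⱼ + observed count nⱼ.
Posterior concentration: (87.63, 13.50, 35.33), total = 136.46.
E[θ_{S1}|data] = α_{S1}/Σα = 87.63/136.46 = 0.6422.

0.6422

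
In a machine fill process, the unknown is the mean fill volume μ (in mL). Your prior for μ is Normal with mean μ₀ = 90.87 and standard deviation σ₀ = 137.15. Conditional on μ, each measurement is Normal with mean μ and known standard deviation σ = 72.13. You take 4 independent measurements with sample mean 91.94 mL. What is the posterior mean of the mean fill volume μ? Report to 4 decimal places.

91.8708

For Normal data with known variance σ², a Normal(μ₀, σ₀²) prior on μ is conjugate. Posterior precision = 1/σ₀² + n/σ²; posterior mean is the precision-weighted average of μ₀ and x̄.
n·x̄ = 4·91.94 = 367.76.
σ₀² = 137.15² = 18810.1225, σ² = 72.13² = 5202.7369; σ² + n·σ₀² = 5202.7369 + 4·18810.1225 = 80443.2269.
Posterior mean = (μ₀/σ₀² + n·x̄/σ²)/(1/σ₀² + n/σ²) = (σ²·μ₀ + σ₀²·n·x̄)/(σ² + n·σ₀²) = (5202.7369·90.87 + 18810.1225·367.76)/80443.2269 = 7390383.352703/80443.2269 = 91.8708.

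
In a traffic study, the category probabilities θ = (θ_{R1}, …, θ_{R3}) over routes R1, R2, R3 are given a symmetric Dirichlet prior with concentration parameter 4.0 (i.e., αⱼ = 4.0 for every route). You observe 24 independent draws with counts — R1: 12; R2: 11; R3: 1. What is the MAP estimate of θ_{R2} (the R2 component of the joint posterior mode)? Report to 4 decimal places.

The Dirichlet prior is conjugate to the Multinomial likelihood: each posterior αⱼ = prior αⱼ + observed count nⱼ.
Posterior concentration: (16.0, 15.0, 5.0), total = 36.0.
Joint mode component: (α_{R2}−1)/(Σα−K) = 14.0/33.0 = 0.4242.

0.4242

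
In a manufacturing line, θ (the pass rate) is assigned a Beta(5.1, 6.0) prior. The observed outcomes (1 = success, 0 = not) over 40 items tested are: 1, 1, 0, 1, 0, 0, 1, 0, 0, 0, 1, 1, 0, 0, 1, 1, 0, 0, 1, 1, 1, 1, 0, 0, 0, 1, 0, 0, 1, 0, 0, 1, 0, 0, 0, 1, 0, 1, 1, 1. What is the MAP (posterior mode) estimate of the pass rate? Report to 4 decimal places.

0.4705

The Beta prior is conjugate to a Binomial/Bernoulli likelihood; the update adds successes to α and failures to β.
Posterior: Beta(α+k, β+n−k) = Beta(5.1+19, 6.0+21) = Beta(24.1, 27.0).
Mode of Beta(a,b) for a,b>1 is (a−1)/(a+b−2) = 23.1/49.1 = 0.4705.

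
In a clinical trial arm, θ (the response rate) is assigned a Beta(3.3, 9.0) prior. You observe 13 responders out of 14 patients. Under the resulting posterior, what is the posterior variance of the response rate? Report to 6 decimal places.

0.008632

The Beta prior is conjugate to a Binomial/Bernoulli likelihood; the update adds successes to α and failures to β.
Posterior: Beta(α+k, β+n−k) = Beta(3.3+13, 9.0+1) = Beta(16.3, 10.0).
Var = αβ/((α+β)²(α+β+1)) = 16.3·10.0/(26.3²·27.3) = 0.008632.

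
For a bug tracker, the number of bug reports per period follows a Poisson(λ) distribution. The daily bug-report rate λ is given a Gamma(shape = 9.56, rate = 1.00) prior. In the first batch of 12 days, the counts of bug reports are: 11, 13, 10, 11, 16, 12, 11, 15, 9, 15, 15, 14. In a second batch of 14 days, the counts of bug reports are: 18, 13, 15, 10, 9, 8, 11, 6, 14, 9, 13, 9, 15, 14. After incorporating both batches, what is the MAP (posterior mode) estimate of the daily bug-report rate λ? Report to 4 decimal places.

With a Gamma(shape α, rate β) prior, the Poisson likelihood is conjugate: the posterior is Gamma(α + ΣXᵢ, β + n).
Batch 1: sum of counts S = 152 over n = 12 days.
After batch 1: Gamma(α+S, β+n) = Gamma(9.56+152, 1.00+12) = Gamma(161.56, 13.00).
Batch 2: sum of counts S = 164 over n = 14 days.
After batch 2: Gamma(α+S, β+n) = Gamma(161.56+164, 13.00+14) = Gamma(325.56, 27.00).
Mode of Gamma(α,β) for α≥1 is (α−1)/β = 324.56/27.00 = 12.0207.

12.0207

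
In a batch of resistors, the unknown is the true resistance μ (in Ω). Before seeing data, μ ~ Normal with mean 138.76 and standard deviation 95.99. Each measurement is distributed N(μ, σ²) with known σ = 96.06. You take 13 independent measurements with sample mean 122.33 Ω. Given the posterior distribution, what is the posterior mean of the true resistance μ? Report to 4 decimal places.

For Normal data with known variance σ², a Normal(μ₀, σ₀²) prior on μ is conjugate. Posterior precision = 1/σ₀² + n/σ²; posterior mean is the precision-weighted average of μ₀ and x̄.
n·x̄ = 13·122.33 = 1590.29.
σ₀² = 95.99² = 9214.0801, σ² = 96.06² = 9227.5236; σ² + n·σ₀² = 9227.5236 + 13·9214.0801 = 129010.5649.
Posterior mean = (μ₀/σ₀² + n·x̄/σ²)/(1/σ₀² + n/σ²) = (σ²·μ₀ + σ₀²·n·x̄)/(σ² + n·σ₀²) = (9227.5236·138.76 + 9214.0801·1590.29)/129010.5649 = 15933470.616965/129010.5649 = 123.5052.

123.5052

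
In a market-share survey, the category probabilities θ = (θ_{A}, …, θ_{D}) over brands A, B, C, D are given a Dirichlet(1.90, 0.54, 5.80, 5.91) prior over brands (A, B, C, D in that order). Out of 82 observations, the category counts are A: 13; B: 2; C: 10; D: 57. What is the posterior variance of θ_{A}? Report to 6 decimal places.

0.001348

The Dirichlet prior is conjugate to the Multinomial likelihood: each posterior αⱼ = prior αⱼ + observed count nⱼ.
Posterior concentration: (14.90, 2.54, 15.80, 62.91), total = 96.15.
Var[θ_j] = α_j(Σα−α_j)/((Σα)²(Σα+1)) = 14.90·81.25/(96.15²·97.15) = 0.001348.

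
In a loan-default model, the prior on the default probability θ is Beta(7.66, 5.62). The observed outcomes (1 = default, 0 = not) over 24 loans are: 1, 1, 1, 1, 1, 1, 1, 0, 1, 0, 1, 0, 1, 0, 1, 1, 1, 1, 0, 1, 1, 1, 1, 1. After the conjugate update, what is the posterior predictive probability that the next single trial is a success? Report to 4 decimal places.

The Beta prior is conjugate to a Binomial/Bernoulli likelihood; the update adds successes to α and failures to β.
Posterior: Beta(α+k, β+n−k) = Beta(7.66+19, 5.62+5) = Beta(26.66, 10.62).
For a single future Bernoulli trial, P(success | data) = α/(α+β) = 0.7151.

0.7151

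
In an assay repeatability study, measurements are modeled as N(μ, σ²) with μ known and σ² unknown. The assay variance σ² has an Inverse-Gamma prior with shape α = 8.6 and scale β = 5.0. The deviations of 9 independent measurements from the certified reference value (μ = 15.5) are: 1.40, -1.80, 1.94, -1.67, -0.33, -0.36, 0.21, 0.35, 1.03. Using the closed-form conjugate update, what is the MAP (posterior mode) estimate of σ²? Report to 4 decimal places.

With known mean μ and an Inverse-Gamma(α, β) prior on σ², the Normal likelihood is conjugate: posterior is Inv-Gamma(α + n/2, β + Σ(xᵢ−μ)²/2).
Σ(xᵢ−μ)² = (1.40)² + (-1.80)² + (1.94)² + (-1.67)² + (-0.33)² + (-0.36)² + (0.21)² + (0.35)² + (1.03)² = 13.2185.
Posterior: Inv-Gamma(8.6 + 9/2, 5.0 + 13.2185/2) = Inv-Gamma(13.10, 11.60925).
Mode = β/(α+1) = 11.60925/14.10 = 0.8234.

0.8234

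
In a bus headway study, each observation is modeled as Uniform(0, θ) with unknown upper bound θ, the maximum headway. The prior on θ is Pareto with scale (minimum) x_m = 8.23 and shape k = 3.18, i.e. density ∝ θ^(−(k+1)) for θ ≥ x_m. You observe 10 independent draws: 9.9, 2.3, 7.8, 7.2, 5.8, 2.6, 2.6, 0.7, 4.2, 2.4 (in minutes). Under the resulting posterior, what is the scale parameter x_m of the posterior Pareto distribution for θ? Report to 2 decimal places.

A Pareto(scale x_m, shape k) prior on the upper bound θ of Uniform(0, θ) is conjugate: posterior is Pareto(max(x_m, max xᵢ), k + n).
Sample maximum = 9.9; prior scale x_m = 8.23 → posterior scale = max = 9.90.
Posterior shape = 3.18 + 10 = 13.18.
Posterior scale x_m = 9.90.

9.90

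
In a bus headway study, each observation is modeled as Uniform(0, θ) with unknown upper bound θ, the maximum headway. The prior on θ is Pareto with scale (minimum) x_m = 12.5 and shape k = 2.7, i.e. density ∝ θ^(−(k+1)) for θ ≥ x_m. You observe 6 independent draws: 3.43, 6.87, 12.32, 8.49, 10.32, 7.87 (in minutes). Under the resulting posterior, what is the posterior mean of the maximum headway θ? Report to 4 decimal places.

14.1234

A Pareto(scale x_m, shape k) prior on the upper bound θ of Uniform(0, θ) is conjugate: posterior is Pareto(max(x_m, max xᵢ), k + n).
Sample maximum = 12.32; prior scale x_m = 12.5 → posterior scale = max = 12.50.
Posterior shape = 2.7 + 6 = 8.7.
E[θ|data] = k·x_m/(k−1) = 8.7·12.50/7.7 = 14.1234.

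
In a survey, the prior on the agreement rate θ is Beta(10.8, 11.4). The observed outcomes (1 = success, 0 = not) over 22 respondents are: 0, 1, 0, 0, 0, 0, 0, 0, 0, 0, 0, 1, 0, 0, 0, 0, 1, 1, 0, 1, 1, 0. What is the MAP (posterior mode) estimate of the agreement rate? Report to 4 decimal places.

The Beta prior is conjugate to a Binomial/Bernoulli likelihood; the update adds successes to α and failures to β.
Posterior: Beta(α+k, β+n−k) = Beta(10.8+6, 11.4+16) = Beta(16.8, 27.4).
Mode of Beta(a,b) for a,b>1 is (a−1)/(a+b−2) = 15.8/42.2 = 0.3744.

0.3744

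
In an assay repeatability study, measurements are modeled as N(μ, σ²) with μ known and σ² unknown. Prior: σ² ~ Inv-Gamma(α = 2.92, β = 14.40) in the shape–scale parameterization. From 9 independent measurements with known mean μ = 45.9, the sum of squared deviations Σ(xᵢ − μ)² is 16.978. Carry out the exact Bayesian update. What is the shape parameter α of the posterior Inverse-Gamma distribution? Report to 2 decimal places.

With known mean μ and an Inverse-Gamma(α, β) prior on σ², the Normal likelihood is conjugate: posterior is Inv-Gamma(α + n/2, β + Σ(xᵢ−μ)²/2).
Posterior: Inv-Gamma(2.92 + 9/2, 14.40 + 16.978/2) = Inv-Gamma(7.42, 22.8890).
Posterior α = 7.42.

7.42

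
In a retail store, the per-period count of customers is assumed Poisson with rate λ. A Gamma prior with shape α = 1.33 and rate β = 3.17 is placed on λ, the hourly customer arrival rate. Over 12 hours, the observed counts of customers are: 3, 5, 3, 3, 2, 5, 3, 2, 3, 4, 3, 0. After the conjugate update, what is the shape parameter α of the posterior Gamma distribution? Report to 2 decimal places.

With a Gamma(shape α, rate β) prior, the Poisson likelihood is conjugate: the posterior is Gamma(α + ΣXᵢ, β + n).
Sum of counts S = 36 over n = 12 hours.
Posterior: Gamma(α+S, β+n) = Gamma(1.33+36, 3.17+12) = Gamma(37.33, 15.17).
Posterior α = 37.33.

37.33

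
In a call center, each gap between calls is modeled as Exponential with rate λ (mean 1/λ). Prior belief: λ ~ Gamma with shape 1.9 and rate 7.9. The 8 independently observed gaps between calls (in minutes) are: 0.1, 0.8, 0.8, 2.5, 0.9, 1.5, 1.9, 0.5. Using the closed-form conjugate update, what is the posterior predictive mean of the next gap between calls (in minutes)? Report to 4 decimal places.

1.8989

With a Gamma(shape α, rate β) prior on the exponential rate λ, the posterior after n observations with total T = Σxᵢ is Gamma(α+n, β+T).
Sum of observations T = 9.0 minutes; n = 8.
Posterior: Gamma(1.9+8, 7.9+9.0) = Gamma(9.9, 16.9).
The predictive distribution for the next observation is Lomax; its mean is β/(α−1) = 16.9/8.9 = 1.8989.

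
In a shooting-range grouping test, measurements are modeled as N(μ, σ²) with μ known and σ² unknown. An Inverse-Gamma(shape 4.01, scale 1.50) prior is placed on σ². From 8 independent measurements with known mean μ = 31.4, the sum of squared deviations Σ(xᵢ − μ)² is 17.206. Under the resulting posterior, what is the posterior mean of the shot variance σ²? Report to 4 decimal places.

1.4412

With known mean μ and an Inverse-Gamma(α, β) prior on σ², the Normal likelihood is conjugate: posterior is Inv-Gamma(α + n/2, β + Σ(xᵢ−μ)²/2).
Posterior: Inv-Gamma(4.01 + 8/2, 1.50 + 17.206/2) = Inv-Gamma(8.01, 10.1030).
E[σ²|data] = β/(α−1) = 10.1030/7.01 = 1.4412.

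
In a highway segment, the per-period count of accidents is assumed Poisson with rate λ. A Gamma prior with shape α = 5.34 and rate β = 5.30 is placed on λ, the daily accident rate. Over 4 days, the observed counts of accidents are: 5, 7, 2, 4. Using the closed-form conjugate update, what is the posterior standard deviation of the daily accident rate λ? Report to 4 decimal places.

With a Gamma(shape α, rate β) prior, the Poisson likelihood is conjugate: the posterior is Gamma(α + ΣXᵢ, β + n).
Sum of counts S = 18 over n = 4 days.
Posterior: Gamma(α+S, β+n) = Gamma(5.34+18, 5.30+4) = Gamma(23.34, 9.30).
SD = √α/β = √23.34/9.30 = 0.5195.

0.5195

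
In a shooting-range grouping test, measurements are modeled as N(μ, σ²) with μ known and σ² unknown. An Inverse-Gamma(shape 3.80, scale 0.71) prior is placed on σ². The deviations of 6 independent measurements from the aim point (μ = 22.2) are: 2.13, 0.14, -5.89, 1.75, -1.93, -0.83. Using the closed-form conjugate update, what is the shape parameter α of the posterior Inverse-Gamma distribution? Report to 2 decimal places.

6.80

With known mean μ and an Inverse-Gamma(α, β) prior on σ², the Normal likelihood is conjugate: posterior is Inv-Gamma(α + n/2, β + Σ(xᵢ−μ)²/2).
Σ(xᵢ−μ)² = (2.13)² + (0.14)² + (-5.89)² + (1.75)² + (-1.93)² + (-0.83)² = 46.7249.
Posterior: Inv-Gamma(3.80 + 6/2, 0.71 + 46.7249/2) = Inv-Gamma(6.80, 24.07245).
Posterior α = 6.80.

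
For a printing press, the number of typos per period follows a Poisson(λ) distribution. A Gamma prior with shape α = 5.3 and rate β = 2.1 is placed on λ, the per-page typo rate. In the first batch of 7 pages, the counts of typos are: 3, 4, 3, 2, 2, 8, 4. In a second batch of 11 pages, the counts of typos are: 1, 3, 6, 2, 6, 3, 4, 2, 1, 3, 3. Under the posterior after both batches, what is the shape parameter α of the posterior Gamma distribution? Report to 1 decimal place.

With a Gamma(shape α, rate β) prior, the Poisson likelihood is conjugate: the posterior is Gamma(α + ΣXᵢ, β + n).
Batch 1: sum of counts S = 26 over n = 7 pages.
After batch 1: Gamma(α+S, β+n) = Gamma(5.3+26, 2.1+7) = Gamma(31.3, 9.1).
Batch 2: sum of counts S = 34 over n = 11 pages.
After batch 2: Gamma(α+S, β+n) = Gamma(31.3+34, 9.1+11) = Gamma(65.3, 20.1).
Posterior α = 65.3.

65.3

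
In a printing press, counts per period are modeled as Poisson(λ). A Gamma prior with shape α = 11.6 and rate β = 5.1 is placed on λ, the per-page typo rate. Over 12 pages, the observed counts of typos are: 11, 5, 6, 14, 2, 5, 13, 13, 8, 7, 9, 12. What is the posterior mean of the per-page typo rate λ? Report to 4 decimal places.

With a Gamma(shape α, rate β) prior, the Poisson likelihood is conjugate: the posterior is Gamma(α + ΣXᵢ, β + n).
Sum of counts S = 105 over n = 12 pages.
Posterior: Gamma(α+S, β+n) = Gamma(11.6+105, 5.1+12) = Gamma(116.6, 17.1).
Posterior mean = α/β = 116.6/17.1 = 6.8187.

6.8187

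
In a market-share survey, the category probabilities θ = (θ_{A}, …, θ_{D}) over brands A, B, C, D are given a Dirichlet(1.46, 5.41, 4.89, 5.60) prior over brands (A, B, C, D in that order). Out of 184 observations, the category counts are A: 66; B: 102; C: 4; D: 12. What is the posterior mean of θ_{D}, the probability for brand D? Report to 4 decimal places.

0.0874

The Dirichlet prior is conjugate to the Multinomial likelihood: each posterior αⱼ = prior αⱼ + observed count nⱼ.
Posterior concentration: (67.46, 107.41, 8.89, 17.60), total = 201.36.
E[θ_{D}|data] = α_{D}/Σα = 17.60/201.36 = 0.0874.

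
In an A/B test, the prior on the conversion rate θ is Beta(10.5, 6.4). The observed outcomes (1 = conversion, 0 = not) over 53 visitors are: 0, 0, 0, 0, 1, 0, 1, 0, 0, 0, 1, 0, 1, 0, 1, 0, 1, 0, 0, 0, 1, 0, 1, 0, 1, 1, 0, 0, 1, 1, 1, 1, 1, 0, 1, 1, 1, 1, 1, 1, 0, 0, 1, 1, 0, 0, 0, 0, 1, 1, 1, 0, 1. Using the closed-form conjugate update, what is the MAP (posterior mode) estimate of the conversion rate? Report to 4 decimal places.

The Beta prior is conjugate to a Binomial/Bernoulli likelihood; the update adds successes to α and failures to β.
Posterior: Beta(α+k, β+n−k) = Beta(10.5+27, 6.4+26) = Beta(37.5, 32.4).
Mode of Beta(a,b) for a,b>1 is (a−1)/(a+b−2) = 36.5/67.9 = 0.5376.

0.5376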